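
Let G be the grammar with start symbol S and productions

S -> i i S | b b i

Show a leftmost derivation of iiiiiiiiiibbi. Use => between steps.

S=>iiS=>iiiiS=>iiiiiiS=>iiiiiiiiS=>iiiiiiiiiiS=>iiiiiiiiiibbi

S => iiS   [S -> i i S]
iiS => iiiiS   [S -> i i S]
iiiiS => iiiiiiS   [S -> i i S]
iiiiiiS => iiiiiiiiS   [S -> i i S]
iiiiiiiiS => iiiiiiiiiiS   [S -> i i S]
iiiiiiiiiiS => iiiiiiiiiibbi   [S -> b b i]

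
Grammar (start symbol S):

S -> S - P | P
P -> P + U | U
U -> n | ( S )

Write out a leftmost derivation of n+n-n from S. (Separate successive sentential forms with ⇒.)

S⇒S-P⇒P-P⇒P+U-P⇒U+U-P⇒n+U-P⇒n+n-P⇒n+n-U⇒n+n-n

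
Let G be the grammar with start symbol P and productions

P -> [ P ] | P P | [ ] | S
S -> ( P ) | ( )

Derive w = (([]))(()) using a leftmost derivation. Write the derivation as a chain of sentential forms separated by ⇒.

P ⇒ PP ⇒ SP ⇒ (P)P ⇒ (S)P ⇒ ((P))P ⇒ (([]))P ⇒ (([]))S ⇒ (([]))(P) ⇒ (([]))(S) ⇒ (([]))(())

P ⇒ PP   [P -> P P]
PP ⇒ SP   [P -> S]
SP ⇒ (P)P   [S -> ( P )]
(P)P ⇒ (S)P   [P -> S]
(S)P ⇒ ((P))P   [S -> ( P )]
((P))P ⇒ (([]))P   [P -> [ ]]
(([]))P ⇒ (([]))S   [P -> S]
(([]))S ⇒ (([]))(P)   [S -> ( P )]
(([]))(P) ⇒ (([]))(S)   [P -> S]
(([]))(S) ⇒ (([]))(())   [S -> ( )]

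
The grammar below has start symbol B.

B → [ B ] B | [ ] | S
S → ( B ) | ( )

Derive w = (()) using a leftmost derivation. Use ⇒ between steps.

B ⇒ S ⇒ (B) ⇒ (S) ⇒ (())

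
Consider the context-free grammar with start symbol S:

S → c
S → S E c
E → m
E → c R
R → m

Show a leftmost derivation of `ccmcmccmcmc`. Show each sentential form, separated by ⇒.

S⇒SEc⇒SEcEc⇒SEcEcEc⇒SEcEcEcEc⇒cEcEcEcEc⇒ccRcEcEcEc⇒ccmcEcEcEc⇒ccmcmcEcEc⇒ccmcmccRcEc⇒ccmcmccmcEc⇒ccmcmccmcmc

S ⇒ SEc   [S → S E c]
SEc ⇒ SEcEc   [S → S E c]
SEcEc ⇒ SEcEcEc   [S → S E c]
SEcEcEc ⇒ SEcEcEcEc   [S → S E c]
SEcEcEcEc ⇒ cEcEcEcEc   [S → c]
cEcEcEcEc ⇒ ccRcEcEcEc   [E → c R]
ccRcEcEcEc ⇒ ccmcEcEcEc   [R → m]
ccmcEcEcEc ⇒ ccmcmcEcEc   [E → m]
ccmcmcEcEc ⇒ ccmcmccRcEc   [E → c R]
ccmcmccRcEc ⇒ ccmcmccmcEc   [R → m]
ccmcmccmcEc ⇒ ccmcmccmcmc   [E → m]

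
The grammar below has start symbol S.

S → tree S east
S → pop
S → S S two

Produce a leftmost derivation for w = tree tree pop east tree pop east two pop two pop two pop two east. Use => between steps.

S => tree S east => tree S S two east => tree S S two S two east => tree S S two S two S two east => tree S S two S two S two S two east => tree tree S east S two S two S two S two east => tree tree pop east S two S two S two S two east => tree tree pop east tree S east two S two S two S two east => tree tree pop east tree pop east two S two S two S two east => tree tree pop east tree pop east two pop two S two S two east => tree tree pop east tree pop east two pop two pop two S two east => tree tree pop east tree pop east two pop two pop two pop two east

S => tree S east   [S → tree S east]
tree S east => tree S S two east   [S → S S two]
tree S S two east => tree S S two S two east   [S → S S two]
tree S S two S two east => tree S S two S two S two east   [S → S S two]
tree S S two S two S two east => tree S S two S two S two S two east   [S → S S two]
tree S S two S two S two S two east => tree tree S east S two S two S two S two east   [S → tree S east]
tree tree S east S two S two S two S two east => tree tree pop east S two S two S two S two east   [S → pop]
tree tree pop east S two S two S two S two east => tree tree pop east tree S east two S two S two S two east   [S → tree S east]
tree tree pop east tree S east two S two S two S two east => tree tree pop east tree pop east two S two S two S two east   [S → pop]
tree tree pop east tree pop east two S two S two S two east => tree tree pop east tree pop east two pop two S two S two east   [S → pop]
tree tree pop east tree pop east two pop two S two S two east => tree tree pop east tree pop east two pop two pop two S two east   [S → pop]
tree tree pop east tree pop east two pop two pop two S two east => tree tree pop east tree pop east two pop two pop two pop two east   [S → pop]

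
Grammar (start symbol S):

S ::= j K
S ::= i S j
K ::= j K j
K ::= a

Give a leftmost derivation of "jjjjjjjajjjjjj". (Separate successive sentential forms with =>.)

S => jK => jjKj => jjjKjj => jjjjKjjj => jjjjjKjjjj => jjjjjjKjjjjj => jjjjjjjKjjjjjj => jjjjjjjajjjjjj

S => jK   [S ::= j K]
jK => jjKj   [K ::= j K j]
jjKj => jjjKjj   [K ::= j K j]
jjjKjj => jjjjKjjj   [K ::= j K j]
jjjjKjjj => jjjjjKjjjj   [K ::= j K j]
jjjjjKjjjj => jjjjjjKjjjjj   [K ::= j K j]
jjjjjjKjjjjj => jjjjjjjKjjjjjj   [K ::= j K j]
jjjjjjjKjjjjjj => jjjjjjjajjjjjj   [K ::= a]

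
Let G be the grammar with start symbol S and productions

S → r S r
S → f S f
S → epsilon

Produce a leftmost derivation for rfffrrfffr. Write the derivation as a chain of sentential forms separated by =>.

S => rSr => rfSfr => rffSffr => rfffSfffr => rfffrSrfffr => rfffrrfffr

S => rSr   [S → r S r]
rSr => rfSfr   [S → f S f]
rfSfr => rffSffr   [S → f S f]
rffSffr => rfffSfffr   [S → f S f]
rfffSfffr => rfffrSrfffr   [S → r S r]
rfffrSrfffr => rfffrrfffr   [S → epsilon]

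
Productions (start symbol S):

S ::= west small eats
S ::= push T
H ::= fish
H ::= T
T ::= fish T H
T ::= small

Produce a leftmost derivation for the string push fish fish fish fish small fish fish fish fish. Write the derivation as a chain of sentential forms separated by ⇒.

S ⇒ push T   [S ::= push T]
push T ⇒ push fish T H   [T ::= fish T H]
push fish T H ⇒ push fish fish T H H   [T ::= fish T H]
push fish fish T H H ⇒ push fish fish fish T H H H   [T ::= fish T H]
push fish fish fish T H H H ⇒ push fish fish fish fish T H H H H   [T ::= fish T H]
push fish fish fish fish T H H H H ⇒ push fish fish fish fish small H H H H   [T ::= small]
push fish fish fish fish small H H H H ⇒ push fish fish fish fish small fish H H H   [H ::= fish]
push fish fish fish fish small fish H H H ⇒ push fish fish fish fish small fish fish H H   [H ::= fish]
push fish fish fish fish small fish fish H H ⇒ push fish fish fish fish small fish fish fish H   [H ::= fish]
push fish fish fish fish small fish fish fish H ⇒ push fish fish fish fish small fish fish fish fish   [H ::= fish]

S ⇒ push T ⇒ push fish T H ⇒ push fish fish T H H ⇒ push fish fish fish T H H H ⇒ push fish fish fish fish T H H H H ⇒ push fish fish fish fish small H H H H ⇒ push fish fish fish fish small fish H H H ⇒ push fish fish fish fish small fish fish H H ⇒ push fish fish fish fish small fish fish fish H ⇒ push fish fish fish fish small fish fish fish fish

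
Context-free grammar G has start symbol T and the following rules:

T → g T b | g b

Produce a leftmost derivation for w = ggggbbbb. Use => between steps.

T => gTb   [T → g T b]
gTb => ggTbb   [T → g T b]
ggTbb => gggTbbb   [T → g T b]
gggTbbb => ggggbbbb   [T → g b]

T => gTb => ggTbb => gggTbbb => ggggbbbb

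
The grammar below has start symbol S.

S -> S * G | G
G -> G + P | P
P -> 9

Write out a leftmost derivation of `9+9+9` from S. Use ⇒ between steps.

S ⇒ G ⇒ G+P ⇒ G+P+P ⇒ P+P+P ⇒ 9+P+P ⇒ 9+9+P ⇒ 9+9+9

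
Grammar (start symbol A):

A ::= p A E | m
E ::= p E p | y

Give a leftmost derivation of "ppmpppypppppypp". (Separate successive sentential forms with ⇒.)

A⇒pAE⇒ppAEE⇒ppmEE⇒ppmpEpE⇒ppmppEppE⇒ppmpppEpppE⇒ppmpppypppE⇒ppmpppyppppEp⇒ppmpppypppppEpp⇒ppmpppypppppypp

A ⇒ pAE   [A ::= p A E]
pAE ⇒ ppAEE   [A ::= p A E]
ppAEE ⇒ ppmEE   [A ::= m]
ppmEE ⇒ ppmpEpE   [E ::= p E p]
ppmpEpE ⇒ ppmppEppE   [E ::= p E p]
ppmppEppE ⇒ ppmpppEpppE   [E ::= p E p]
ppmpppEpppE ⇒ ppmpppypppE   [E ::= y]
ppmpppypppE ⇒ ppmpppyppppEp   [E ::= p E p]
ppmpppyppppEp ⇒ ppmpppypppppEpp   [E ::= p E p]
ppmpppypppppEpp ⇒ ppmpppypppppypp   [E ::= y]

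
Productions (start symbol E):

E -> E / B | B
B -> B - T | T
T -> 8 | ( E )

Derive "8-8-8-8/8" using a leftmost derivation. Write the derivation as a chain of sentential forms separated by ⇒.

E ⇒ E/B   [E -> E / B]
E/B ⇒ B/B   [E -> B]
B/B ⇒ B-T/B   [B -> B - T]
B-T/B ⇒ B-T-T/B   [B -> B - T]
B-T-T/B ⇒ B-T-T-T/B   [B -> B - T]
B-T-T-T/B ⇒ T-T-T-T/B   [B -> T]
T-T-T-T/B ⇒ 8-T-T-T/B   [T -> 8]
8-T-T-T/B ⇒ 8-8-T-T/B   [T -> 8]
8-8-T-T/B ⇒ 8-8-8-T/B   [T -> 8]
8-8-8-T/B ⇒ 8-8-8-8/B   [T -> 8]
8-8-8-8/B ⇒ 8-8-8-8/T   [B -> T]
8-8-8-8/T ⇒ 8-8-8-8/8   [T -> 8]

E ⇒ E/B ⇒ B/B ⇒ B-T/B ⇒ B-T-T/B ⇒ B-T-T-T/B ⇒ T-T-T-T/B ⇒ 8-T-T-T/B ⇒ 8-8-T-T/B ⇒ 8-8-8-T/B ⇒ 8-8-8-8/B ⇒ 8-8-8-8/T ⇒ 8-8-8-8/8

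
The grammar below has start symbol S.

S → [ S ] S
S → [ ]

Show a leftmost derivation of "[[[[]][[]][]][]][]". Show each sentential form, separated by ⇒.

S ⇒ [S]S   [S → [ S ] S]
[S]S ⇒ [[S]S]S   [S → [ S ] S]
[[S]S]S ⇒ [[[S]S]S]S   [S → [ S ] S]
[[[S]S]S]S ⇒ [[[[]]S]S]S   [S → [ ]]
[[[[]]S]S]S ⇒ [[[[]][S]S]S]S   [S → [ S ] S]
[[[[]][S]S]S]S ⇒ [[[[]][[]]S]S]S   [S → [ ]]
[[[[]][[]]S]S]S ⇒ [[[[]][[]][]]S]S   [S → [ ]]
[[[[]][[]][]]S]S ⇒ [[[[]][[]][]][]]S   [S → [ ]]
[[[[]][[]][]][]]S ⇒ [[[[]][[]][]][]][]   [S → [ ]]

S⇒[S]S⇒[[S]S]S⇒[[[S]S]S]S⇒[[[[]]S]S]S⇒[[[[]][S]S]S]S⇒[[[[]][[]]S]S]S⇒[[[[]][[]][]]S]S⇒[[[[]][[]][]][]]S⇒[[[[]][[]][]][]][]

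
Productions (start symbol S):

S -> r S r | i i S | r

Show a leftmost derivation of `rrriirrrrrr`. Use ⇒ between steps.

S ⇒ rSr ⇒ rrSrr ⇒ rrrSrrr ⇒ rrriiSrrr ⇒ rrriirSrrrr ⇒ rrriirrrrrr

S ⇒ rSr   [S -> r S r]
rSr ⇒ rrSrr   [S -> r S r]
rrSrr ⇒ rrrSrrr   [S -> r S r]
rrrSrrr ⇒ rrriiSrrr   [S -> i i S]
rrriiSrrr ⇒ rrriirSrrrr   [S -> r S r]
rrriirSrrrr ⇒ rrriirrrrrr   [S -> r]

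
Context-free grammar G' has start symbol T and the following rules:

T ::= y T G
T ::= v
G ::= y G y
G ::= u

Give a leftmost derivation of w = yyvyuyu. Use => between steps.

T=>yTG=>yyTGG=>yyvGG=>yyvyGyG=>yyvyuyG=>yyvyuyu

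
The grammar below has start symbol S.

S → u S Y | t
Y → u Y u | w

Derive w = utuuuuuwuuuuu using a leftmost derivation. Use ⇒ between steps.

S ⇒ uSY ⇒ utY ⇒ utuYu ⇒ utuuYuu ⇒ utuuuYuuu ⇒ utuuuuYuuuu ⇒ utuuuuuYuuuuu ⇒ utuuuuuwuuuuu

S ⇒ uSY   [S → u S Y]
uSY ⇒ utY   [S → t]
utY ⇒ utuYu   [Y → u Y u]
utuYu ⇒ utuuYuu   [Y → u Y u]
utuuYuu ⇒ utuuuYuuu   [Y → u Y u]
utuuuYuuu ⇒ utuuuuYuuuu   [Y → u Y u]
utuuuuYuuuu ⇒ utuuuuuYuuuuu   [Y → u Y u]
utuuuuuYuuuuu ⇒ utuuuuuwuuuuu   [Y → w]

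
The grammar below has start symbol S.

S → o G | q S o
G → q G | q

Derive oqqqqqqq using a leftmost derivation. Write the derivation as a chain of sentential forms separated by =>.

S => oG => oqG => oqqG => oqqqG => oqqqqG => oqqqqqG => oqqqqqqG => oqqqqqqq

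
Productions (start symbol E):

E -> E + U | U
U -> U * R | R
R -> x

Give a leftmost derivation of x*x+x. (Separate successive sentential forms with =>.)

E => E+U => U+U => U*R+U => R*R+U => x*R+U => x*x+U => x*x+R => x*x+x

E => E+U   [E -> E + U]
E+U => U+U   [E -> U]
U+U => U*R+U   [U -> U * R]
U*R+U => R*R+U   [U -> R]
R*R+U => x*R+U   [R -> x]
x*R+U => x*x+U   [R -> x]
x*x+U => x*x+R   [U -> R]
x*x+R => x*x+x   [R -> x]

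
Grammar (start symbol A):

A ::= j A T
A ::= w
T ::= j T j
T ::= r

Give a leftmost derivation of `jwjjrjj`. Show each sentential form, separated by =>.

A => jAT   [A ::= j A T]
jAT => jwT   [A ::= w]
jwT => jwjTj   [T ::= j T j]
jwjTj => jwjjTjj   [T ::= j T j]
jwjjTjj => jwjjrjj   [T ::= r]

A => jAT => jwT => jwjTj => jwjjTjj => jwjjrjj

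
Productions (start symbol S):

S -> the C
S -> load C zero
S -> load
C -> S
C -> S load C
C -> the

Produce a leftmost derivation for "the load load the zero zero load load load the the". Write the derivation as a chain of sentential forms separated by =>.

S => the C => the S load C => the load C zero load C => the load S zero load C => the load load C zero zero load C => the load load the zero zero load C => the load load the zero zero load S load C => the load load the zero zero load load load C => the load load the zero zero load load load S => the load load the zero zero load load load the C => the load load the zero zero load load load the the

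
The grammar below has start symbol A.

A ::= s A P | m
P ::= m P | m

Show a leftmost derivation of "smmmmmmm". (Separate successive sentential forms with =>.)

A => sAP   [A ::= s A P]
sAP => smP   [A ::= m]
smP => smmP   [P ::= m P]
smmP => smmmP   [P ::= m P]
smmmP => smmmmP   [P ::= m P]
smmmmP => smmmmmP   [P ::= m P]
smmmmmP => smmmmmmP   [P ::= m P]
smmmmmmP => smmmmmmm   [P ::= m]

A=>sAP=>smP=>smmP=>smmmP=>smmmmP=>smmmmmP=>smmmmmmP=>smmmmmmm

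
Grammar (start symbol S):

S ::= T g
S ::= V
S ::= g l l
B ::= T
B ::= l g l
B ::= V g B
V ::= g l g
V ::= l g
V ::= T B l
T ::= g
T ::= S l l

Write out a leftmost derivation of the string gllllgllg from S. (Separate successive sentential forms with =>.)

S => Tg   [S ::= T g]
Tg => Sllg   [T ::= S l l]
Sllg => Tgllg   [S ::= T g]
Tgllg => Sllgllg   [T ::= S l l]
Sllgllg => gllllgllg   [S ::= g l l]

S => Tg => Sllg => Tgllg => Sllgllg => gllllgllg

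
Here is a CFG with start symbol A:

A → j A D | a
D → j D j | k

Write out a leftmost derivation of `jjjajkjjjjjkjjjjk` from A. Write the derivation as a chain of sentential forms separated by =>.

A => jAD => jjADD => jjjADDD => jjjaDDD => jjjajDjDD => jjjajkjDD => jjjajkjjDjD => jjjajkjjjDjjD => jjjajkjjjjDjjjD => jjjajkjjjjjDjjjjD => jjjajkjjjjjkjjjjD => jjjajkjjjjjkjjjjk

A => jAD   [A → j A D]
jAD => jjADD   [A → j A D]
jjADD => jjjADDD   [A → j A D]
jjjADDD => jjjaDDD   [A → a]
jjjaDDD => jjjajDjDD   [D → j D j]
jjjajDjDD => jjjajkjDD   [D → k]
jjjajkjDD => jjjajkjjDjD   [D → j D j]
jjjajkjjDjD => jjjajkjjjDjjD   [D → j D j]
jjjajkjjjDjjD => jjjajkjjjjDjjjD   [D → j D j]
jjjajkjjjjDjjjD => jjjajkjjjjjDjjjjD   [D → j D j]
jjjajkjjjjjDjjjjD => jjjajkjjjjjkjjjjD   [D → k]
jjjajkjjjjjkjjjjD => jjjajkjjjjjkjjjjk   [D → k]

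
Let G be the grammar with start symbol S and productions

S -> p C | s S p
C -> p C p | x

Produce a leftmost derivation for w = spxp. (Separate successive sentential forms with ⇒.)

S⇒sSp⇒spCp⇒spxp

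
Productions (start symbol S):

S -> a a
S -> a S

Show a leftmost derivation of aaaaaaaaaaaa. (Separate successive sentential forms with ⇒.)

S ⇒ aS ⇒ aaS ⇒ aaaS ⇒ aaaaS ⇒ aaaaaS ⇒ aaaaaaS ⇒ aaaaaaaS ⇒ aaaaaaaaS ⇒ aaaaaaaaaS ⇒ aaaaaaaaaaS ⇒ aaaaaaaaaaaa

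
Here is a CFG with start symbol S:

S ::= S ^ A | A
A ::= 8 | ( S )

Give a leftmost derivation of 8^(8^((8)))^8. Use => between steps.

S => S^A   [S ::= S ^ A]
S^A => S^A^A   [S ::= S ^ A]
S^A^A => A^A^A   [S ::= A]
A^A^A => 8^A^A   [A ::= 8]
8^A^A => 8^(S)^A   [A ::= ( S )]
8^(S)^A => 8^(S^A)^A   [S ::= S ^ A]
8^(S^A)^A => 8^(A^A)^A   [S ::= A]
8^(A^A)^A => 8^(8^A)^A   [A ::= 8]
8^(8^A)^A => 8^(8^(S))^A   [A ::= ( S )]
8^(8^(S))^A => 8^(8^(A))^A   [S ::= A]
8^(8^(A))^A => 8^(8^((S)))^A   [A ::= ( S )]
8^(8^((S)))^A => 8^(8^((A)))^A   [S ::= A]
8^(8^((A)))^A => 8^(8^((8)))^A   [A ::= 8]
8^(8^((8)))^A => 8^(8^((8)))^8   [A ::= 8]

S => S^A => S^A^A => A^A^A => 8^A^A => 8^(S)^A => 8^(S^A)^A => 8^(A^A)^A => 8^(8^A)^A => 8^(8^(S))^A => 8^(8^(A))^A => 8^(8^((S)))^A => 8^(8^((A)))^A => 8^(8^((8)))^A => 8^(8^((8)))^8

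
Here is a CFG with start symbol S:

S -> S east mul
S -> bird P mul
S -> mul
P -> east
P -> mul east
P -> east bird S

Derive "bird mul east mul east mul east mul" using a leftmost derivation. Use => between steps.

S => S east mul => S east mul east mul => bird P mul east mul east mul => bird mul east mul east mul east mul

S => S east mul   [S -> S east mul]
S east mul => S east mul east mul   [S -> S east mul]
S east mul east mul => bird P mul east mul east mul   [S -> bird P mul]
bird P mul east mul east mul => bird mul east mul east mul east mul   [P -> mul east]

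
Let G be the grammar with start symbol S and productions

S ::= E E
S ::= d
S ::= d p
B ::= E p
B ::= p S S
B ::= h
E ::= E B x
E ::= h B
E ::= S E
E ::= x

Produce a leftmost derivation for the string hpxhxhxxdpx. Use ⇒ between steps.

S ⇒ EE ⇒ hBE ⇒ hpSSE ⇒ hpEESE ⇒ hpEBxESE ⇒ hpEBxBxESE ⇒ hpxBxBxESE ⇒ hpxhxBxESE ⇒ hpxhxhxESE ⇒ hpxhxhxxSE ⇒ hpxhxhxxdpE ⇒ hpxhxhxxdpx

S ⇒ EE   [S ::= E E]
EE ⇒ hBE   [E ::= h B]
hBE ⇒ hpSSE   [B ::= p S S]
hpSSE ⇒ hpEESE   [S ::= E E]
hpEESE ⇒ hpEBxESE   [E ::= E B x]
hpEBxESE ⇒ hpEBxBxESE   [E ::= E B x]
hpEBxBxESE ⇒ hpxBxBxESE   [E ::= x]
hpxBxBxESE ⇒ hpxhxBxESE   [B ::= h]
hpxhxBxESE ⇒ hpxhxhxESE   [B ::= h]
hpxhxhxESE ⇒ hpxhxhxxSE   [E ::= x]
hpxhxhxxSE ⇒ hpxhxhxxdpE   [S ::= d p]
hpxhxhxxdpE ⇒ hpxhxhxxdpx   [E ::= x]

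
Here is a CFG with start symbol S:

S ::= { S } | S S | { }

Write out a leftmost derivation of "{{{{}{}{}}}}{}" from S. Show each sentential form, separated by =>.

S=>SS=>{S}S=>{{S}}S=>{{{S}}}S=>{{{SS}}}S=>{{{SSS}}}S=>{{{{}SS}}}S=>{{{{}{}S}}}S=>{{{{}{}{}}}}S=>{{{{}{}{}}}}{}

S => SS   [S ::= S S]
SS => {S}S   [S ::= { S }]
{S}S => {{S}}S   [S ::= { S }]
{{S}}S => {{{S}}}S   [S ::= { S }]
{{{S}}}S => {{{SS}}}S   [S ::= S S]
{{{SS}}}S => {{{SSS}}}S   [S ::= S S]
{{{SSS}}}S => {{{{}SS}}}S   [S ::= { }]
{{{{}SS}}}S => {{{{}{}S}}}S   [S ::= { }]
{{{{}{}S}}}S => {{{{}{}{}}}}S   [S ::= { }]
{{{{}{}{}}}}S => {{{{}{}{}}}}{}   [S ::= { }]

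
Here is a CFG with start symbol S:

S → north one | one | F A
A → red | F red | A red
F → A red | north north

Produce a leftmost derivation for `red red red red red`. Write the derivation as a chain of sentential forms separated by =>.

S => F A => A red A => F red red A => A red red red A => red red red red A => red red red red red

S => F A   [S → F A]
F A => A red A   [F → A red]
A red A => F red red A   [A → F red]
F red red A => A red red red A   [F → A red]
A red red red A => red red red red A   [A → red]
red red red red A => red red red red red   [A → red]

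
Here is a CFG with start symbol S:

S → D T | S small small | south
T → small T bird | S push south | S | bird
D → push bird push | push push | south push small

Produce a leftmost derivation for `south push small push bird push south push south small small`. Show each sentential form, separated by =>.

S => D T   [S → D T]
D T => south push small T   [D → south push small]
south push small T => south push small S   [T → S]
south push small S => south push small S small small   [S → S small small]
south push small S small small => south push small D T small small   [S → D T]
south push small D T small small => south push small push bird push T small small   [D → push bird push]
south push small push bird push T small small => south push small push bird push S push south small small   [T → S push south]
south push small push bird push S push south small small => south push small push bird push south push south small small   [S → south]

S => D T => south push small T => south push small S => south push small S small small => south push small D T small small => south push small push bird push T small small => south push small push bird push S push south small small => south push small push bird push south push south small small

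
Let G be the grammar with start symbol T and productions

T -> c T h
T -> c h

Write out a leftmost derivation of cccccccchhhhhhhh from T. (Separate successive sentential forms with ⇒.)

T ⇒ cTh   [T -> c T h]
cTh ⇒ ccThh   [T -> c T h]
ccThh ⇒ cccThhh   [T -> c T h]
cccThhh ⇒ ccccThhhh   [T -> c T h]
ccccThhhh ⇒ cccccThhhhh   [T -> c T h]
cccccThhhhh ⇒ ccccccThhhhhh   [T -> c T h]
ccccccThhhhhh ⇒ cccccccThhhhhhh   [T -> c T h]
cccccccThhhhhhh ⇒ cccccccchhhhhhhh   [T -> c h]

T ⇒ cTh ⇒ ccThh ⇒ cccThhh ⇒ ccccThhhh ⇒ cccccThhhhh ⇒ ccccccThhhhhh ⇒ cccccccThhhhhhh ⇒ cccccccchhhhhhhh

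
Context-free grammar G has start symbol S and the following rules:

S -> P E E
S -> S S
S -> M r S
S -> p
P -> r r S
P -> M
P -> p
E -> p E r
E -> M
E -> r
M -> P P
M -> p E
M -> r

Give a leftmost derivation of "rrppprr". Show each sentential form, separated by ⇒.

S ⇒ PEE ⇒ rrSEE ⇒ rrSSEE ⇒ rrSSSEE ⇒ rrpSSEE ⇒ rrppSEE ⇒ rrpppEE ⇒ rrppprE ⇒ rrppprr

S ⇒ PEE   [S -> P E E]
PEE ⇒ rrSEE   [P -> r r S]
rrSEE ⇒ rrSSEE   [S -> S S]
rrSSEE ⇒ rrSSSEE   [S -> S S]
rrSSSEE ⇒ rrpSSEE   [S -> p]
rrpSSEE ⇒ rrppSEE   [S -> p]
rrppSEE ⇒ rrpppEE   [S -> p]
rrpppEE ⇒ rrppprE   [E -> r]
rrppprE ⇒ rrppprr   [E -> r]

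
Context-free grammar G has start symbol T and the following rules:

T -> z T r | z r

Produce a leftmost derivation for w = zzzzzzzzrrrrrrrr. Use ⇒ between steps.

T ⇒ zTr ⇒ zzTrr ⇒ zzzTrrr ⇒ zzzzTrrrr ⇒ zzzzzTrrrrr ⇒ zzzzzzTrrrrrr ⇒ zzzzzzzTrrrrrrr ⇒ zzzzzzzzrrrrrrrr

T ⇒ zTr   [T -> z T r]
zTr ⇒ zzTrr   [T -> z T r]
zzTrr ⇒ zzzTrrr   [T -> z T r]
zzzTrrr ⇒ zzzzTrrrr   [T -> z T r]
zzzzTrrrr ⇒ zzzzzTrrrrr   [T -> z T r]
zzzzzTrrrrr ⇒ zzzzzzTrrrrrr   [T -> z T r]
zzzzzzTrrrrrr ⇒ zzzzzzzTrrrrrrr   [T -> z T r]
zzzzzzzTrrrrrrr ⇒ zzzzzzzzrrrrrrrr   [T -> z r]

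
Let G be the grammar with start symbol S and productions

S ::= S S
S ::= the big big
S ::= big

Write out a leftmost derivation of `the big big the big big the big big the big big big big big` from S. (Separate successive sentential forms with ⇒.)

S ⇒ S S ⇒ S S S ⇒ S S S S ⇒ S S S S S ⇒ S S S S S S ⇒ the big big S S S S S ⇒ the big big the big big S S S S ⇒ the big big the big big S S S S S ⇒ the big big the big big the big big S S S S ⇒ the big big the big big the big big the big big S S S ⇒ the big big the big big the big big the big big big S S ⇒ the big big the big big the big big the big big big big S ⇒ the big big the big big the big big the big big big big big

S ⇒ S S   [S ::= S S]
S S ⇒ S S S   [S ::= S S]
S S S ⇒ S S S S   [S ::= S S]
S S S S ⇒ S S S S S   [S ::= S S]
S S S S S ⇒ S S S S S S   [S ::= S S]
S S S S S S ⇒ the big big S S S S S   [S ::= the big big]
the big big S S S S S ⇒ the big big the big big S S S S   [S ::= the big big]
the big big the big big S S S S ⇒ the big big the big big S S S S S   [S ::= S S]
the big big the big big S S S S S ⇒ the big big the big big the big big S S S S   [S ::= the big big]
the big big the big big the big big S S S S ⇒ the big big the big big the big big the big big S S S   [S ::= the big big]
the big big the big big the big big the big big S S S ⇒ the big big the big big the big big the big big big S S   [S ::= big]
the big big the big big the big big the big big big S S ⇒ the big big the big big the big big the big big big big S   [S ::= big]
the big big the big big the big big the big big big big S ⇒ the big big the big big the big big the big big big big big   [S ::= big]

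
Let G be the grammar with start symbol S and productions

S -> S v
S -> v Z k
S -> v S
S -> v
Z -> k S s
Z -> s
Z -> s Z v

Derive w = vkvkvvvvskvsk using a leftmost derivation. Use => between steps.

S => vZk => vkSsk => vkSvsk => vkvZkvsk => vkvkSskvsk => vkvkSvskvsk => vkvkSvvskvsk => vkvkSvvvskvsk => vkvkvvvvskvsk

S => vZk   [S -> v Z k]
vZk => vkSsk   [Z -> k S s]
vkSsk => vkSvsk   [S -> S v]
vkSvsk => vkvZkvsk   [S -> v Z k]
vkvZkvsk => vkvkSskvsk   [Z -> k S s]
vkvkSskvsk => vkvkSvskvsk   [S -> S v]
vkvkSvskvsk => vkvkSvvskvsk   [S -> S v]
vkvkSvvskvsk => vkvkSvvvskvsk   [S -> S v]
vkvkSvvvskvsk => vkvkvvvvskvsk   [S -> v]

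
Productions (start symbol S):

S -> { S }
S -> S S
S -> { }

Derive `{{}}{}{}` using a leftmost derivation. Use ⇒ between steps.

S⇒SS⇒SSS⇒{S}SS⇒{{}}SS⇒{{}}{}S⇒{{}}{}{}

S ⇒ SS   [S -> S S]
SS ⇒ SSS   [S -> S S]
SSS ⇒ {S}SS   [S -> { S }]
{S}SS ⇒ {{}}SS   [S -> { }]
{{}}SS ⇒ {{}}{}S   [S -> { }]
{{}}{}S ⇒ {{}}{}{}   [S -> { }]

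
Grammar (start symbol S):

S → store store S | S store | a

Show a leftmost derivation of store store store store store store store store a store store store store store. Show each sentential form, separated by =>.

S => store store S   [S → store store S]
store store S => store store store store S   [S → store store S]
store store store store S => store store store store S store   [S → S store]
store store store store S store => store store store store S store store   [S → S store]
store store store store S store store => store store store store store store S store store   [S → store store S]
store store store store store store S store store => store store store store store store S store store store   [S → S store]
store store store store store store S store store store => store store store store store store S store store store store   [S → S store]
store store store store store store S store store store store => store store store store store store store store S store store store store   [S → store store S]
store store store store store store store store S store store store store => store store store store store store store store S store store store store store   [S → S store]
store store store store store store store store S store store store store store => store store store store store store store store a store store store store store   [S → a]

S => store store S => store store store store S => store store store store S store => store store store store S store store => store store store store store store S store store => store store store store store store S store store store => store store store store store store S store store store store => store store store store store store store store S store store store store => store store store store store store store store S store store store store store => store store store store store store store store a store store store store store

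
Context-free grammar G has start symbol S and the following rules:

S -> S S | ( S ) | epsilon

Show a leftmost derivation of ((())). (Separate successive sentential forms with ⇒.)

S ⇒ (S)   [S -> ( S )]
(S) ⇒ ((S))   [S -> ( S )]
((S)) ⇒ ((SS))   [S -> S S]
((SS)) ⇒ ((SSS))   [S -> S S]
((SSS)) ⇒ (((S)SS))   [S -> ( S )]
(((S)SS)) ⇒ ((()SS))   [S -> epsilon]
((()SS)) ⇒ ((()S))   [S -> epsilon]
((()S)) ⇒ ((()))   [S -> epsilon]

S ⇒ (S) ⇒ ((S)) ⇒ ((SS)) ⇒ ((SSS)) ⇒ (((S)SS)) ⇒ ((()SS)) ⇒ ((()S)) ⇒ ((()))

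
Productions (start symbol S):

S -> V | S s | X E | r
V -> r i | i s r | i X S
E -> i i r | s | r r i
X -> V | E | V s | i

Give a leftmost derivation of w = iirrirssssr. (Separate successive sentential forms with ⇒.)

S ⇒ V   [S -> V]
V ⇒ iXS   [V -> i X S]
iXS ⇒ iVS   [X -> V]
iVS ⇒ iiXSS   [V -> i X S]
iiXSS ⇒ iiESS   [X -> E]
iiESS ⇒ iirriSS   [E -> r r i]
iirriSS ⇒ iirriSsS   [S -> S s]
iirriSsS ⇒ iirriSssS   [S -> S s]
iirriSssS ⇒ iirriSsssS   [S -> S s]
iirriSsssS ⇒ iirriSssssS   [S -> S s]
iirriSssssS ⇒ iirrirssssS   [S -> r]
iirrirssssS ⇒ iirrirssssr   [S -> r]

S⇒V⇒iXS⇒iVS⇒iiXSS⇒iiESS⇒iirriSS⇒iirriSsS⇒iirriSssS⇒iirriSsssS⇒iirriSssssS⇒iirrirssssS⇒iirrirssssr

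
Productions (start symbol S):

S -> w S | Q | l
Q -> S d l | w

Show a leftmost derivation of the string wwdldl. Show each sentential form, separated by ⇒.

S ⇒ wS ⇒ wQ ⇒ wSdl ⇒ wQdl ⇒ wSdldl ⇒ wQdldl ⇒ wwdldl

S ⇒ wS   [S -> w S]
wS ⇒ wQ   [S -> Q]
wQ ⇒ wSdl   [Q -> S d l]
wSdl ⇒ wQdl   [S -> Q]
wQdl ⇒ wSdldl   [Q -> S d l]
wSdldl ⇒ wQdldl   [S -> Q]
wQdldl ⇒ wwdldl   [Q -> w]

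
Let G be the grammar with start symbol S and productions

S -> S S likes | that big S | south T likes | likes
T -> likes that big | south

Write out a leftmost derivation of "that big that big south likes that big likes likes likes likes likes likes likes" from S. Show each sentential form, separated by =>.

S => S S likes => S S likes S likes => that big S S likes S likes => that big S S likes S likes S likes => that big that big S S likes S likes S likes => that big that big south T likes S likes S likes S likes => that big that big south likes that big likes S likes S likes S likes => that big that big south likes that big likes likes likes S likes S likes => that big that big south likes that big likes likes likes likes likes S likes => that big that big south likes that big likes likes likes likes likes likes likes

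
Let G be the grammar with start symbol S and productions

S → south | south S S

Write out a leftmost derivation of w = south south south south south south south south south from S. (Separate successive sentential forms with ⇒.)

S ⇒ south S S ⇒ south south S S S ⇒ south south south S S S S ⇒ south south south south S S S S S ⇒ south south south south south S S S S ⇒ south south south south south south S S S ⇒ south south south south south south south S S ⇒ south south south south south south south south S ⇒ south south south south south south south south south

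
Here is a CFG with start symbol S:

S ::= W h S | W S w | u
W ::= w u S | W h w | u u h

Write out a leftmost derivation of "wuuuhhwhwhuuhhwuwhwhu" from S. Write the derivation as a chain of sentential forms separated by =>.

S => WhS => WhwhS => wuShwhS => wuWhShwhS => wuWhwhShwhS => wuWhwhwhShwhS => wuuuhhwhwhShwhS => wuuuhhwhwhWSwhwhS => wuuuhhwhwhWhwSwhwhS => wuuuhhwhwhuuhhwSwhwhS => wuuuhhwhwhuuhhwuwhwhS => wuuuhhwhwhuuhhwuwhwhu

S => WhS   [S ::= W h S]
WhS => WhwhS   [W ::= W h w]
WhwhS => wuShwhS   [W ::= w u S]
wuShwhS => wuWhShwhS   [S ::= W h S]
wuWhShwhS => wuWhwhShwhS   [W ::= W h w]
wuWhwhShwhS => wuWhwhwhShwhS   [W ::= W h w]
wuWhwhwhShwhS => wuuuhhwhwhShwhS   [W ::= u u h]
wuuuhhwhwhShwhS => wuuuhhwhwhWSwhwhS   [S ::= W S w]
wuuuhhwhwhWSwhwhS => wuuuhhwhwhWhwSwhwhS   [W ::= W h w]
wuuuhhwhwhWhwSwhwhS => wuuuhhwhwhuuhhwSwhwhS   [W ::= u u h]
wuuuhhwhwhuuhhwSwhwhS => wuuuhhwhwhuuhhwuwhwhS   [S ::= u]
wuuuhhwhwhuuhhwuwhwhS => wuuuhhwhwhuuhhwuwhwhu   [S ::= u]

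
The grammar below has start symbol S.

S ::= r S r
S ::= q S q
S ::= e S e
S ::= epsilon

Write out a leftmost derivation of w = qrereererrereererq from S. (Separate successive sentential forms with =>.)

S => qSq   [S ::= q S q]
qSq => qrSrq   [S ::= r S r]
qrSrq => qreSerq   [S ::= e S e]
qreSerq => qrerSrerq   [S ::= r S r]
qrerSrerq => qrereSererq   [S ::= e S e]
qrereSererq => qrereeSeererq   [S ::= e S e]
qrereeSeererq => qrereerSreererq   [S ::= r S r]
qrereerSreererq => qrereereSereererq   [S ::= e S e]
qrereereSereererq => qrereererSrereererq   [S ::= r S r]
qrereererSrereererq => qrereererrereererq   [S ::= epsilon]

S=>qSq=>qrSrq=>qreSerq=>qrerSrerq=>qrereSererq=>qrereeSeererq=>qrereerSreererq=>qrereereSereererq=>qrereererSrereererq=>qrereererrereererq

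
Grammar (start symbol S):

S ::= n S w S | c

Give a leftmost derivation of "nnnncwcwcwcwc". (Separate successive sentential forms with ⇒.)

S ⇒ nSwS   [S ::= n S w S]
nSwS ⇒ nnSwSwS   [S ::= n S w S]
nnSwSwS ⇒ nnnSwSwSwS   [S ::= n S w S]
nnnSwSwSwS ⇒ nnnnSwSwSwSwS   [S ::= n S w S]
nnnnSwSwSwSwS ⇒ nnnncwSwSwSwS   [S ::= c]
nnnncwSwSwSwS ⇒ nnnncwcwSwSwS   [S ::= c]
nnnncwcwSwSwS ⇒ nnnncwcwcwSwS   [S ::= c]
nnnncwcwcwSwS ⇒ nnnncwcwcwcwS   [S ::= c]
nnnncwcwcwcwS ⇒ nnnncwcwcwcwc   [S ::= c]

S⇒nSwS⇒nnSwSwS⇒nnnSwSwSwS⇒nnnnSwSwSwSwS⇒nnnncwSwSwSwS⇒nnnncwcwSwSwS⇒nnnncwcwcwSwS⇒nnnncwcwcwcwS⇒nnnncwcwcwcwc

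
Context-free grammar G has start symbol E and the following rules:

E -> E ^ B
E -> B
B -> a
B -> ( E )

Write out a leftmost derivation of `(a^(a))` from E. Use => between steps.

E => B   [E -> B]
B => (E)   [B -> ( E )]
(E) => (E^B)   [E -> E ^ B]
(E^B) => (B^B)   [E -> B]
(B^B) => (a^B)   [B -> a]
(a^B) => (a^(E))   [B -> ( E )]
(a^(E)) => (a^(B))   [E -> B]
(a^(B)) => (a^(a))   [B -> a]

E => B => (E) => (E^B) => (B^B) => (a^B) => (a^(E)) => (a^(B)) => (a^(a))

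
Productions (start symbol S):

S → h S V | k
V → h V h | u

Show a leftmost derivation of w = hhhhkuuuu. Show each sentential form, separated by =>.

S => hSV   [S → h S V]
hSV => hhSVV   [S → h S V]
hhSVV => hhhSVVV   [S → h S V]
hhhSVVV => hhhhSVVVV   [S → h S V]
hhhhSVVVV => hhhhkVVVV   [S → k]
hhhhkVVVV => hhhhkuVVV   [V → u]
hhhhkuVVV => hhhhkuuVV   [V → u]
hhhhkuuVV => hhhhkuuuV   [V → u]
hhhhkuuuV => hhhhkuuuu   [V → u]

S => hSV => hhSVV => hhhSVVV => hhhhSVVVV => hhhhkVVVV => hhhhkuVVV => hhhhkuuVV => hhhhkuuuV => hhhhkuuuu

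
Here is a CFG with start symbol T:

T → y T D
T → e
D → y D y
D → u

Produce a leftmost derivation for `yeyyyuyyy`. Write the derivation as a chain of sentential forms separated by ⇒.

T ⇒ yTD   [T → y T D]
yTD ⇒ yeD   [T → e]
yeD ⇒ yeyDy   [D → y D y]
yeyDy ⇒ yeyyDyy   [D → y D y]
yeyyDyy ⇒ yeyyyDyyy   [D → y D y]
yeyyyDyyy ⇒ yeyyyuyyy   [D → u]

T ⇒ yTD ⇒ yeD ⇒ yeyDy ⇒ yeyyDyy ⇒ yeyyyDyyy ⇒ yeyyyuyyy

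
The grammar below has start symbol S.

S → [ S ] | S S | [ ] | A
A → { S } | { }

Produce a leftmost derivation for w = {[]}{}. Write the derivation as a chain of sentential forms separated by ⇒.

S ⇒ SS ⇒ AS ⇒ {S}S ⇒ {[]}S ⇒ {[]}A ⇒ {[]}{}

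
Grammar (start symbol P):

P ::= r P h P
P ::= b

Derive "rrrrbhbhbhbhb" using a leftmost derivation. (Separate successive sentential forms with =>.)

P=>rPhP=>rrPhPhP=>rrrPhPhPhP=>rrrrPhPhPhPhP=>rrrrbhPhPhPhP=>rrrrbhbhPhPhP=>rrrrbhbhbhPhP=>rrrrbhbhbhbhP=>rrrrbhbhbhbhb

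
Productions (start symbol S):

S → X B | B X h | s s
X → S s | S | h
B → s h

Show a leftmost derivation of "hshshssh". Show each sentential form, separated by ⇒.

S ⇒ XB   [S → X B]
XB ⇒ SsB   [X → S s]
SsB ⇒ XBsB   [S → X B]
XBsB ⇒ SBsB   [X → S]
SBsB ⇒ XBBsB   [S → X B]
XBBsB ⇒ hBBsB   [X → h]
hBBsB ⇒ hshBsB   [B → s h]
hshBsB ⇒ hshshsB   [B → s h]
hshshsB ⇒ hshshssh   [B → s h]

S ⇒ XB ⇒ SsB ⇒ XBsB ⇒ SBsB ⇒ XBBsB ⇒ hBBsB ⇒ hshBsB ⇒ hshshsB ⇒ hshshssh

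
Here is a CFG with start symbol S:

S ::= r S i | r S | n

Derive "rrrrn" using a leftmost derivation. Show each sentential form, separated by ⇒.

S ⇒ rS   [S ::= r S]
rS ⇒ rrS   [S ::= r S]
rrS ⇒ rrrS   [S ::= r S]
rrrS ⇒ rrrrS   [S ::= r S]
rrrrS ⇒ rrrrn   [S ::= n]

S ⇒ rS ⇒ rrS ⇒ rrrS ⇒ rrrrS ⇒ rrrrn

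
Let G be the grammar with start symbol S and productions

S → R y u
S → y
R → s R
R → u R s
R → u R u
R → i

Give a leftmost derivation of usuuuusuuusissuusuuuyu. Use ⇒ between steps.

S⇒Ryu⇒uRuyu⇒usRuyu⇒usuRuuyu⇒usuuRuuuyu⇒usuuuRsuuuyu⇒usuuuuRusuuuyu⇒usuuuusRusuuuyu⇒usuuuusuRuusuuuyu⇒usuuuusuuRsuusuuuyu⇒usuuuusuuuRssuusuuuyu⇒usuuuusuuusRssuusuuuyu⇒usuuuusuuusissuusuuuyu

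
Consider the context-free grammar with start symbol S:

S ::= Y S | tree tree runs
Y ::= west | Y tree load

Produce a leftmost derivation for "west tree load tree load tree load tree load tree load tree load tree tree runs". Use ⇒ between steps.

S ⇒ Y S ⇒ Y tree load S ⇒ Y tree load tree load S ⇒ Y tree load tree load tree load S ⇒ Y tree load tree load tree load tree load S ⇒ Y tree load tree load tree load tree load tree load S ⇒ Y tree load tree load tree load tree load tree load tree load S ⇒ west tree load tree load tree load tree load tree load tree load S ⇒ west tree load tree load tree load tree load tree load tree load tree tree runs

S ⇒ Y S   [S ::= Y S]
Y S ⇒ Y tree load S   [Y ::= Y tree load]
Y tree load S ⇒ Y tree load tree load S   [Y ::= Y tree load]
Y tree load tree load S ⇒ Y tree load tree load tree load S   [Y ::= Y tree load]
Y tree load tree load tree load S ⇒ Y tree load tree load tree load tree load S   [Y ::= Y tree load]
Y tree load tree load tree load tree load S ⇒ Y tree load tree load tree load tree load tree load S   [Y ::= Y tree load]
Y tree load tree load tree load tree load tree load S ⇒ Y tree load tree load tree load tree load tree load tree load S   [Y ::= Y tree load]
Y tree load tree load tree load tree load tree load tree load S ⇒ west tree load tree load tree load tree load tree load tree load S   [Y ::= west]
west tree load tree load tree load tree load tree load tree load S ⇒ west tree load tree load tree load tree load tree load tree load tree tree runs   [S ::= tree tree runs]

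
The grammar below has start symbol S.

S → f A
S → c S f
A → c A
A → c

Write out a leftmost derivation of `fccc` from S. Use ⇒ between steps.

S⇒fA⇒fcA⇒fccA⇒fccc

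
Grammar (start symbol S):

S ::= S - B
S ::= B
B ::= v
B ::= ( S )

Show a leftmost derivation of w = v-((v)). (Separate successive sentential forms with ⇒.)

S ⇒ S-B ⇒ B-B ⇒ v-B ⇒ v-(S) ⇒ v-(B) ⇒ v-((S)) ⇒ v-((B)) ⇒ v-((v))

S ⇒ S-B   [S ::= S - B]
S-B ⇒ B-B   [S ::= B]
B-B ⇒ v-B   [B ::= v]
v-B ⇒ v-(S)   [B ::= ( S )]
v-(S) ⇒ v-(B)   [S ::= B]
v-(B) ⇒ v-((S))   [B ::= ( S )]
v-((S)) ⇒ v-((B))   [S ::= B]
v-((B)) ⇒ v-((v))   [B ::= v]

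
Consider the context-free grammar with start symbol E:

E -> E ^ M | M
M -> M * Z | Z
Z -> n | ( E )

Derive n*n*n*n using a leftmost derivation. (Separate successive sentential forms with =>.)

E => M => M*Z => M*Z*Z => M*Z*Z*Z => Z*Z*Z*Z => n*Z*Z*Z => n*n*Z*Z => n*n*n*Z => n*n*n*n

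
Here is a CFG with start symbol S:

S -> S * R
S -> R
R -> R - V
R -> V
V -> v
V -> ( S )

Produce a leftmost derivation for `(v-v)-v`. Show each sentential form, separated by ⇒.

S⇒R⇒R-V⇒V-V⇒(S)-V⇒(R)-V⇒(R-V)-V⇒(V-V)-V⇒(v-V)-V⇒(v-v)-V⇒(v-v)-v

S ⇒ R   [S -> R]
R ⇒ R-V   [R -> R - V]
R-V ⇒ V-V   [R -> V]
V-V ⇒ (S)-V   [V -> ( S )]
(S)-V ⇒ (R)-V   [S -> R]
(R)-V ⇒ (R-V)-V   [R -> R - V]
(R-V)-V ⇒ (V-V)-V   [R -> V]
(V-V)-V ⇒ (v-V)-V   [V -> v]
(v-V)-V ⇒ (v-v)-V   [V -> v]
(v-v)-V ⇒ (v-v)-v   [V -> v]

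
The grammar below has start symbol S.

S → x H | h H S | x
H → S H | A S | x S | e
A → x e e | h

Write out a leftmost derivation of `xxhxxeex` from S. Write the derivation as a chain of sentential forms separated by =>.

S => xH   [S → x H]
xH => xSH   [H → S H]
xSH => xxHH   [S → x H]
xxHH => xxASH   [H → A S]
xxASH => xxhSH   [A → h]
xxhSH => xxhxH   [S → x]
xxhxH => xxhxAS   [H → A S]
xxhxAS => xxhxxeeS   [A → x e e]
xxhxxeeS => xxhxxeex   [S → x]

S=>xH=>xSH=>xxHH=>xxASH=>xxhSH=>xxhxH=>xxhxAS=>xxhxxeeS=>xxhxxeex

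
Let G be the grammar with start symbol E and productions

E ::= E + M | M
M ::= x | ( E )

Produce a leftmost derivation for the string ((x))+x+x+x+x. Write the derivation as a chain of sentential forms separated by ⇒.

E ⇒ E+M ⇒ E+M+M ⇒ E+M+M+M ⇒ E+M+M+M+M ⇒ M+M+M+M+M ⇒ (E)+M+M+M+M ⇒ (M)+M+M+M+M ⇒ ((E))+M+M+M+M ⇒ ((M))+M+M+M+M ⇒ ((x))+M+M+M+M ⇒ ((x))+x+M+M+M ⇒ ((x))+x+x+M+M ⇒ ((x))+x+x+x+M ⇒ ((x))+x+x+x+x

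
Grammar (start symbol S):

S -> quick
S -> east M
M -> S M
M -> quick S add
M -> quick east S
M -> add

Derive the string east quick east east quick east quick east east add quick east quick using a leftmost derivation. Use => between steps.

S => east M => east quick east S => east quick east east M => east quick east east S M => east quick east east quick M => east quick east east quick S M => east quick east east quick east M M => east quick east east quick east quick east S M => east quick east east quick east quick east east M M => east quick east east quick east quick east east add M => east quick east east quick east quick east east add quick east S => east quick east east quick east quick east east add quick east quick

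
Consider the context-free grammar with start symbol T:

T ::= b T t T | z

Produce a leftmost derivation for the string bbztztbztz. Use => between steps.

T => bTtT => bbTtTtT => bbztTtT => bbztztT => bbztztbTtT => bbztztbztT => bbztztbztz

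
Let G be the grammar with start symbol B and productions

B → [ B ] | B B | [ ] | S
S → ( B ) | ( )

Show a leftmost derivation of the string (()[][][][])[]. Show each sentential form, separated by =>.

B => BB   [B → B B]
BB => SB   [B → S]
SB => (B)B   [S → ( B )]
(B)B => (BB)B   [B → B B]
(BB)B => (BBB)B   [B → B B]
(BBB)B => (BBBB)B   [B → B B]
(BBBB)B => (BBBBB)B   [B → B B]
(BBBBB)B => (SBBBB)B   [B → S]
(SBBBB)B => (()BBBB)B   [S → ( )]
(()BBBB)B => (()[]BBB)B   [B → [ ]]
(()[]BBB)B => (()[][]BB)B   [B → [ ]]
(()[][]BB)B => (()[][][]B)B   [B → [ ]]
(()[][][]B)B => (()[][][][])B   [B → [ ]]
(()[][][][])B => (()[][][][])[]   [B → [ ]]

B => BB => SB => (B)B => (BB)B => (BBB)B => (BBBB)B => (BBBBB)B => (SBBBB)B => (()BBBB)B => (()[]BBB)B => (()[][]BB)B => (()[][][]B)B => (()[][][][])B => (()[][][][])[]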